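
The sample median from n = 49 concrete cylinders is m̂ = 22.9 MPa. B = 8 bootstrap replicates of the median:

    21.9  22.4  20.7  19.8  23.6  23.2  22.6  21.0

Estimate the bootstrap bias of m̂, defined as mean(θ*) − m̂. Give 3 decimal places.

mean(θ*) = (21.9 + 22.4 + 20.7 + 19.8 + 23.6 + 23.2 + 22.6 + 21.0) / 8 = 21.9000
bias = 21.9000 − 22.9

bias = −1.000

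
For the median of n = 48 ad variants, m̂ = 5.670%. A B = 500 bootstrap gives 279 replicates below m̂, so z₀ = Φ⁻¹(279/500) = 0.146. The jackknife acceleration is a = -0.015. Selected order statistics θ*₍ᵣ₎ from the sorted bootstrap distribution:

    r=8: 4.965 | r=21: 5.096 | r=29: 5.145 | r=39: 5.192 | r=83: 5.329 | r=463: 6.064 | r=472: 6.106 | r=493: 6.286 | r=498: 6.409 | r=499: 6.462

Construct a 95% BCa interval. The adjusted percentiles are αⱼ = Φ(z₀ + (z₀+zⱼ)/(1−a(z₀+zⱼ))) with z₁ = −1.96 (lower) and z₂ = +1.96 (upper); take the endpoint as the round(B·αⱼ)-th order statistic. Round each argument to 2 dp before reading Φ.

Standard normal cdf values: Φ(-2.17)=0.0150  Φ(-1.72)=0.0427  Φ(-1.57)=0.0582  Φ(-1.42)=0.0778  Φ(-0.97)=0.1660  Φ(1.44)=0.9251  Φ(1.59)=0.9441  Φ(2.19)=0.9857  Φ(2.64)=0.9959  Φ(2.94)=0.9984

(5.096, 6.286)

Lower: z₀ + z₁ = 0.146 + (-1.960) = -1.814; 1 − a(z₀+z₁) = 1 − (-0.015)(-1.814) = 0.9728; argument = 0.146 + (-1.814)/0.9728 = -1.7187 → -1.72.
α₁ = Φ(-1.72) = 0.0427; rank = round(500 × 0.0427) = 21; θ*₍21₎ = 5.096.
Upper: z₀ + z₂ = 2.106; 1 − a(z₀+z₂) = 1.0316; argument = 2.1875 → 2.19; α₂ = 0.9857; rank = 493; θ*₍493₎ = 6.286.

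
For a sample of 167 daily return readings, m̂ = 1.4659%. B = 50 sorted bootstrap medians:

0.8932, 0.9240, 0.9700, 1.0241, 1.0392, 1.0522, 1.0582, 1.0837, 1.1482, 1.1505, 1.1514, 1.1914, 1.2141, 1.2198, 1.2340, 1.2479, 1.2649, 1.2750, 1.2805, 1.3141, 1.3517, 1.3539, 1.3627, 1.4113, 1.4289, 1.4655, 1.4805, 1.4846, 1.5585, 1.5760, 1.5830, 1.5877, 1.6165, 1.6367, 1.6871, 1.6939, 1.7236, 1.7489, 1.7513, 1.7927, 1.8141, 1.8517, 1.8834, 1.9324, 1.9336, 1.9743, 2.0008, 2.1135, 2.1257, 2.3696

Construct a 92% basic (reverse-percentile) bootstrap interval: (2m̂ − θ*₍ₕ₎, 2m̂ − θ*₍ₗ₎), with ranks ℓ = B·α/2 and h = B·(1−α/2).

Percentile endpoints at ranks 2 and 48: θ*₍2₎ = 0.9240, θ*₍48₎ = 2.1135.
Basic interval reflects these around m̂:
  lower = 2 × 1.4659 − 2.1135 = 0.8183
  upper = 2 × 1.4659 − 0.9240 = 2.0078

(0.8183, 2.0078)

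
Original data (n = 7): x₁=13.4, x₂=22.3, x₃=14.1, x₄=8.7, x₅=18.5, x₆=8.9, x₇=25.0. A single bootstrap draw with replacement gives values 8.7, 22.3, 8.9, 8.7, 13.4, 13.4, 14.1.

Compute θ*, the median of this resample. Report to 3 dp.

Sorted: 8.7, 8.7, 8.9, 13.4, 13.4, 14.1, 22.3
Median = middle value = 13.400

θ* = 13.400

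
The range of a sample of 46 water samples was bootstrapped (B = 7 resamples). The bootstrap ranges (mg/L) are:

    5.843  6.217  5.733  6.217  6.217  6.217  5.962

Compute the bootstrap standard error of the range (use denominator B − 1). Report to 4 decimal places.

Bootstrap SE is the standard deviation of the 7 replicate ranges.
Mean of replicates: (5.843 + 6.217 + 5.733 + 6.217 + 6.217 + 6.217 + 5.962) / 7 = 42.40600 / 7 = 6.05800
Sum of squared deviations: (−0.21500)² + (+0.15900)² + (−0.32500)² + (+0.15900)² + (+0.15900)² + (+0.15900)² + (−0.09600)² = 0.26219
Variance = 0.26219 / 6 = 0.04370
SE* = √0.04370

SE* = 0.2090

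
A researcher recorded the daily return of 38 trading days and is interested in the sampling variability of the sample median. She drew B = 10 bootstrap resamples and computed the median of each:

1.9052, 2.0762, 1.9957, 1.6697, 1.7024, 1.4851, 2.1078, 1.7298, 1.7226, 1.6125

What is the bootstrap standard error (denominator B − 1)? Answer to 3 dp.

SE* = 0.209

Bootstrap SE is the standard deviation of the 10 replicate medians.
Mean of replicates: (1.9052 + 2.0762 + 1.9957 + 1.6697 + 1.7024 + 1.4851 + 2.1078 + 1.7298 + 1.7226 + 1.6125) / 10 = 18.00700 / 10 = 1.80070
Sum of squared deviations: (+0.10450)² + (+0.27550)² + (+0.19500)² + (−0.13100)² + (−0.09830)² + (−0.31560)² + (+0.30710)² + (−0.07090)² + (−0.07810)² + (−0.18820)² = 0.39213
Variance = 0.39213 / 9 = 0.04357
SE* = √0.04357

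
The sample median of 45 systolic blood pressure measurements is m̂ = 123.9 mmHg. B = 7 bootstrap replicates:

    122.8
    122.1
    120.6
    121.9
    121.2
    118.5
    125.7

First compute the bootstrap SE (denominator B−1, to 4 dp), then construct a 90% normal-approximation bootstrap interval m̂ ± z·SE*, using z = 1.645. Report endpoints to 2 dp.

(120.28, 127.52)

Mean of replicates = 121.8286; sum of squared deviations = 28.9943; SE* = √(28.9943/6) = 2.1983
Margin = 1.645 × 2.1983 = 3.616
Interval: 123.9 ± 3.616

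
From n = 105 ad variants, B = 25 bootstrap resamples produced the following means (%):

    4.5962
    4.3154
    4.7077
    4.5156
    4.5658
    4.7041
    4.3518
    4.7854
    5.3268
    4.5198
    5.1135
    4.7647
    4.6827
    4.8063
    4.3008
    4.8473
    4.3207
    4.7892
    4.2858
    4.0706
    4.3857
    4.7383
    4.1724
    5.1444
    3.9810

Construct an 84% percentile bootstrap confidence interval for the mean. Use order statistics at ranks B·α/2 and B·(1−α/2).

Sorted replicates: 3.9810, 4.0706, 4.1724, 4.2858, 4.3008, 4.3154, 4.3207, 4.3518, 4.3857, 4.5156, 4.5198, 4.5658, 4.5962, 4.6827, 4.7041, 4.7077, 4.7383, 4.7647, 4.7854, 4.7892, 4.8063, 4.8473, 5.1135, 5.1444, 5.3268
α = 0.16; lower rank = 25 × 0.080 = 2; upper rank = 25 × 0.920 = 23.
The 2nd smallest replicate is 4.0706; the 23rd is 5.1135.

(4.0706, 5.1135)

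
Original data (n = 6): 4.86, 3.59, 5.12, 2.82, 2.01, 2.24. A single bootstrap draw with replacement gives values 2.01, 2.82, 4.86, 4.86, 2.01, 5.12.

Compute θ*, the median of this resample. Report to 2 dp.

Sorted: 2.01, 2.01, 2.82, 4.86, 4.86, 5.12
Median = average of the two middle values = 3.84

θ* = 3.84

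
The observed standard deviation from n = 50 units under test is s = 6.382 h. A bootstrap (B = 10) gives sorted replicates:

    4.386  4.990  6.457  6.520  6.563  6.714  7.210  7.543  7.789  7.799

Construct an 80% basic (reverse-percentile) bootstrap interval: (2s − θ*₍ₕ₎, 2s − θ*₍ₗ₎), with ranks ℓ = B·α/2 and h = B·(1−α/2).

Percentile endpoints at ranks 1 and 9: θ*₍1₎ = 4.386, θ*₍9₎ = 7.789.
Basic interval reflects these around s:
  lower = 2 × 6.382 − 7.789 = 4.975
  upper = 2 × 6.382 − 4.386 = 8.378

(4.975, 8.378)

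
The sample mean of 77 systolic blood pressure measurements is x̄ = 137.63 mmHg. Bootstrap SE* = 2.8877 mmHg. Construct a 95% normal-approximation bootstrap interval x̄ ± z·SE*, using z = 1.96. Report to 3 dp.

Margin = 1.96 × 2.8877 = 5.6599
Interval: 137.63 ± 5.6599

(131.970, 143.290)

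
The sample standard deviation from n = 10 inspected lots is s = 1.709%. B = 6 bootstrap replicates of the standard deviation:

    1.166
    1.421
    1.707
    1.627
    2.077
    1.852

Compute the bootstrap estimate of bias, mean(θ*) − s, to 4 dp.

mean(θ*) = (1.166 + 1.421 + 1.707 + 1.627 + 2.077 + 1.852) / 6 = 1.64167
bias = 1.64167 − 1.709

bias = −0.0673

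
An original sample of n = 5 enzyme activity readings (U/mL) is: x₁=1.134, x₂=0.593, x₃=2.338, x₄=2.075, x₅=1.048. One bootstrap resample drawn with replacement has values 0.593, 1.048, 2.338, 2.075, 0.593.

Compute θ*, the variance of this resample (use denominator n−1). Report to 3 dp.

θ* = 0.684

Mean = 1.3294; sum of squared deviations = 2.7369
s² = 2.7369 / 4 = 0.6842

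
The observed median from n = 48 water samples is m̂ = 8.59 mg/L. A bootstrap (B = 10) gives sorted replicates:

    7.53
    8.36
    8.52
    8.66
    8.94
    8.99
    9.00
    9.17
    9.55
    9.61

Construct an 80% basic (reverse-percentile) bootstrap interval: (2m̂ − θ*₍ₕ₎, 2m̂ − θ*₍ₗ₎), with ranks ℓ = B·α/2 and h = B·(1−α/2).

Percentile endpoints at ranks 1 and 9: θ*₍1₎ = 7.53, θ*₍9₎ = 9.55.
Basic interval reflects these around m̂:
  lower = 2 × 8.59 − 9.55 = 7.63
  upper = 2 × 8.59 − 7.53 = 9.65

(7.63, 9.65)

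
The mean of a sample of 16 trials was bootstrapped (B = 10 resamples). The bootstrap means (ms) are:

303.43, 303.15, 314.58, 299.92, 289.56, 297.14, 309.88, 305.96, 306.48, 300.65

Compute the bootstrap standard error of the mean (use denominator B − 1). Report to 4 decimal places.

SE* = 6.9317

Bootstrap SE is the standard deviation of the 10 replicate means.
Mean of replicates: (303.43 + 303.15 + 314.58 + 299.92 + 289.56 + 297.14 + 309.88 + 305.96 + 306.48 + 300.65) / 10 = 3030.75000 / 10 = 303.07500
Sum of squared deviations: (+0.35500)² + (+0.07500)² + (+11.50500)² + (−3.15500)² + (−13.51500)² + (−5.93500)² + (+6.80500)² + (+2.88500)² + (+3.40500)² + (−2.42500)² = 432.43605
Variance = 432.43605 / 9 = 48.04845
SE* = √48.04845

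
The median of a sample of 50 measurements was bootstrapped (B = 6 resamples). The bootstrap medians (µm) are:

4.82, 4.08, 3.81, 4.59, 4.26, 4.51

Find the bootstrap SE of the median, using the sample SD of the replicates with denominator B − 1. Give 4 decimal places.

SE* = 0.3678

Bootstrap SE is the standard deviation of the 6 replicate medians.
Mean of replicates: (4.82 + 4.08 + 3.81 + 4.59 + 4.26 + 4.51) / 6 = 26.07000 / 6 = 4.34500
Sum of squared deviations: (+0.47500)² + (−0.26500)² + (−0.53500)² + (+0.24500)² + (−0.08500)² + (+0.16500)² = 0.67655
Variance = 0.67655 / 5 = 0.13531
SE* = √0.13531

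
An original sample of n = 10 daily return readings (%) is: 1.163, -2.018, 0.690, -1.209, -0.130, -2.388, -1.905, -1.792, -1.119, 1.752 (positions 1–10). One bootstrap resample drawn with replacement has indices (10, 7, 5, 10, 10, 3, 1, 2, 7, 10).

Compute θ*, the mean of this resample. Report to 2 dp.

Resample values: 1.752, -1.905, -0.130, 1.752, 1.752, 0.690, 1.163, -2.018, -1.905, 1.752.
Mean = (1.752 + (-1.905) + (-0.130) + 1.752 + 1.752 + 0.690 + 1.163 + (-2.018) + (-1.905) + 1.752) / 10 = 2.9030 / 10 = 0.29

θ* = 0.29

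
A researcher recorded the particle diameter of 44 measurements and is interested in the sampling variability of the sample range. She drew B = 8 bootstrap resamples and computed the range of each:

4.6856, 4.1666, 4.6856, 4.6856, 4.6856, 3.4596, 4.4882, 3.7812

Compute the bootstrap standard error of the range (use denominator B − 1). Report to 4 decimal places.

Bootstrap SE is the standard deviation of the 8 replicate ranges.
Mean of replicates: (4.6856 + 4.1666 + 4.6856 + 4.6856 + 4.6856 + 3.4596 + 4.4882 + 3.7812) / 8 = 34.63800 / 8 = 4.32975
Sum of squared deviations: (+0.35585)² + (−0.16315)² + (+0.35585)² + (+0.35585)² + (+0.35585)² + (−0.87015)² + (+0.15845)² + (−0.54855)² = 1.61631
Variance = 1.61631 / 7 = 0.23090
SE* = √0.23090

SE* = 0.4805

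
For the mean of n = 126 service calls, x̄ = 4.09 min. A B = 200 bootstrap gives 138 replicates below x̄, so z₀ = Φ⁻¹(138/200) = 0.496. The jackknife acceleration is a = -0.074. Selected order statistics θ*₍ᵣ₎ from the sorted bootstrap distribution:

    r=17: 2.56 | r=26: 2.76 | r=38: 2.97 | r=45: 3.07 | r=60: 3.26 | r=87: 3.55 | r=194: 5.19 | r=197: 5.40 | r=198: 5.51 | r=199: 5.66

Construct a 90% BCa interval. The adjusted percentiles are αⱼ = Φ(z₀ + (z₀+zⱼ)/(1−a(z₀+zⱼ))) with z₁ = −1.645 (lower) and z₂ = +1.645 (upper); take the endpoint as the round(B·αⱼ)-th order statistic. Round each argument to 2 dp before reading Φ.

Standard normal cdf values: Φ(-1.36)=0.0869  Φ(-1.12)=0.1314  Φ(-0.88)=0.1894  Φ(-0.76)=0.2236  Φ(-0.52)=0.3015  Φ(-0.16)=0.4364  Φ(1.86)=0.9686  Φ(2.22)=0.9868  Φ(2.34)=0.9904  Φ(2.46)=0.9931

(3.07, 5.51)

Lower: z₀ + z₁ = 0.496 + (-1.645) = -1.149; 1 − a(z₀+z₁) = 1 − (-0.074)(-1.149) = 0.9150; argument = 0.496 + (-1.149)/0.9150 = -0.7598 → -0.76.
α₁ = Φ(-0.76) = 0.2236; rank = round(200 × 0.2236) = 45; θ*₍45₎ = 3.07.
Upper: z₀ + z₂ = 2.141; 1 − a(z₀+z₂) = 1.1584; argument = 2.3442 → 2.34; α₂ = 0.9904; rank = 198; θ*₍198₎ = 5.51.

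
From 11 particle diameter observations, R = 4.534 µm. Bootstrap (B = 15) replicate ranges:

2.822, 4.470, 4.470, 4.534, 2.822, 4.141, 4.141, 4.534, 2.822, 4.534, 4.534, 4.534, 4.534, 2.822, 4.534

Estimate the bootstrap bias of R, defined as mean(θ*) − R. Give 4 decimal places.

bias = −0.5175

mean(θ*) = (2.822 + 4.470 + 4.470 + 4.534 + 2.822 + 4.141 + 4.141 + 4.534 + 2.822 + 4.534 + 4.534 + 4.534 + 4.534 + 2.822 + 4.534) / 15 = 4.01653
bias = 4.01653 − 4.534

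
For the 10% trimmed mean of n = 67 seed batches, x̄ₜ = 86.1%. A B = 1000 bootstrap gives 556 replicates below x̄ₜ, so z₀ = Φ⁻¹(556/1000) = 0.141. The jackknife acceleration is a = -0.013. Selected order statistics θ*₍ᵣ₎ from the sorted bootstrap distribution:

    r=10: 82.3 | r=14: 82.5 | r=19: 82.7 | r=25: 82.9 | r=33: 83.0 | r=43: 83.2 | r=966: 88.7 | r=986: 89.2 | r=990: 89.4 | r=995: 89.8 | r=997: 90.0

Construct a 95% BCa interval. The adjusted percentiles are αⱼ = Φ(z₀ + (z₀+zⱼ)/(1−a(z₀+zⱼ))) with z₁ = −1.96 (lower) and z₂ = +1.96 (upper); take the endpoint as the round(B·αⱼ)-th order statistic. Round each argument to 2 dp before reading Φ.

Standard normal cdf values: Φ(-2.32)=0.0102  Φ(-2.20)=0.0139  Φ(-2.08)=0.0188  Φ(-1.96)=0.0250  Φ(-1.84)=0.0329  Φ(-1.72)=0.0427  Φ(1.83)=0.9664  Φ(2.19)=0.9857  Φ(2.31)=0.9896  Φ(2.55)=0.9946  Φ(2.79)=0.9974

(83.2, 89.2)

Lower: z₀ + z₁ = 0.141 + (-1.960) = -1.819; 1 − a(z₀+z₁) = 1 − (-0.013)(-1.819) = 0.9764; argument = 0.141 + (-1.819)/0.9764 = -1.7221 → -1.72.
α₁ = Φ(-1.72) = 0.0427; rank = round(1000 × 0.0427) = 43; θ*₍43₎ = 83.2.
Upper: z₀ + z₂ = 2.101; 1 − a(z₀+z₂) = 1.0273; argument = 2.1861 → 2.19; α₂ = 0.9857; rank = 986; θ*₍986₎ = 89.2.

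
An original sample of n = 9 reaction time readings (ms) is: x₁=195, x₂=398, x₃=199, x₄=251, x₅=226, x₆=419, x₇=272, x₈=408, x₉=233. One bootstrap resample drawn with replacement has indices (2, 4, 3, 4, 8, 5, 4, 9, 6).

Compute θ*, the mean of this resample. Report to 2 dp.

Resample values: 398, 251, 199, 251, 408, 226, 251, 233, 419.
Mean = (398 + 251 + 199 + 251 + 408 + 226 + 251 + 233 + 419) / 9 = 2636.0 / 9 = 292.89

θ* = 292.89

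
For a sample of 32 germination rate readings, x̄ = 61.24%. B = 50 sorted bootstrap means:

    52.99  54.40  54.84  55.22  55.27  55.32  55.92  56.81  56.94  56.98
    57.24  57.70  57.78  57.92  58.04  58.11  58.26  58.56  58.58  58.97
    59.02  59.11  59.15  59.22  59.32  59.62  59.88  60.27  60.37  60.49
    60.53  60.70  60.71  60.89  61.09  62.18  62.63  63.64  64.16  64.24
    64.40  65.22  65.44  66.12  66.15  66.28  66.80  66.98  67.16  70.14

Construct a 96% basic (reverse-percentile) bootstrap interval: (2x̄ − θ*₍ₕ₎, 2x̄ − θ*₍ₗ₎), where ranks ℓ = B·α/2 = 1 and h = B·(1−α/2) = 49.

Percentile endpoints at ranks 1 and 49: θ*₍1₎ = 52.99, θ*₍49₎ = 67.16.
Basic interval reflects these around x̄:
  lower = 2 × 61.24 − 67.16 = 55.32
  upper = 2 × 61.24 − 52.99 = 69.49

(55.32, 69.49)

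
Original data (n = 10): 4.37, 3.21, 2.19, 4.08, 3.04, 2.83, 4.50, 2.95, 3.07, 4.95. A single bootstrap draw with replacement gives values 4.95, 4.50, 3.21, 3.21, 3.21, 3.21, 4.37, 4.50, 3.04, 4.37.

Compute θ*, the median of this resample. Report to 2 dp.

θ* = 3.79

Sorted: 3.04, 3.21, 3.21, 3.21, 3.21, 4.37, 4.37, 4.50, 4.50, 4.95
Median = average of the two middle values = 3.79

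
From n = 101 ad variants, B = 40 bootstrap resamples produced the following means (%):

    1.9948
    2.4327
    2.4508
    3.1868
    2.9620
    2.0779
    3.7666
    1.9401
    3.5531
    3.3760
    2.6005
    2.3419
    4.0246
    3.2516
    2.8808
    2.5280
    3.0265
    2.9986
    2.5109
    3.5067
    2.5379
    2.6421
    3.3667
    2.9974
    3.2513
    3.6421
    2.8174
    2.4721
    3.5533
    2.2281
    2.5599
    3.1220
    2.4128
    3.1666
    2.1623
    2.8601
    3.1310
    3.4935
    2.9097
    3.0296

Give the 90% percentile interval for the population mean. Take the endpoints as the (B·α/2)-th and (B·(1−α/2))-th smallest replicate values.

Sorted replicates: 1.9401, 1.9948, 2.0779, 2.1623, 2.2281, 2.3419, 2.4128, 2.4327, 2.4508, 2.4721, 2.5109, 2.5280, 2.5379, 2.5599, 2.6005, 2.6421, 2.8174, 2.8601, 2.8808, 2.9097, 2.9620, 2.9974, 2.9986, 3.0265, 3.0296, 3.1220, 3.1310, 3.1666, 3.1868, 3.2513, 3.2516, 3.3667, 3.3760, 3.4935, 3.5067, 3.5531, 3.5533, 3.6421, 3.7666, 4.0246
α = 0.10; lower rank = 40 × 0.050 = 2; upper rank = 40 × 0.950 = 38.
The 2nd smallest replicate is 1.9948; the 38th is 3.6421.

(1.9948, 3.6421)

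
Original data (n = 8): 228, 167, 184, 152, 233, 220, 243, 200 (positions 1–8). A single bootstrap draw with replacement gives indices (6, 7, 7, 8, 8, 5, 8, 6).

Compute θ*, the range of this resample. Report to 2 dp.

Resample values: 220, 243, 243, 200, 200, 233, 200, 220.
Range = 243 − 200 = 43.00

θ* = 43.00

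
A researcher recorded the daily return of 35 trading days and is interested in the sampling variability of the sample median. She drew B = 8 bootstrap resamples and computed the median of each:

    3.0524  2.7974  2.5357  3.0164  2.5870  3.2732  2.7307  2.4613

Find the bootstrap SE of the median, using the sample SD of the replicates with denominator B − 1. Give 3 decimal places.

Bootstrap SE is the standard deviation of the 8 replicate medians.
Mean of replicates: (3.0524 + 2.7974 + 2.5357 + 3.0164 + 2.5870 + 3.2732 + 2.7307 + 2.4613) / 8 = 22.45410 / 8 = 2.80676
Sum of squared deviations: (+0.24564)² + (−0.00936)² + (−0.27106)² + (+0.20964)² + (−0.21976)² + (+0.46644)² + (−0.07606)² + (−0.34546)² = 0.56884
Variance = 0.56884 / 7 = 0.08126
SE* = √0.08126

SE* = 0.285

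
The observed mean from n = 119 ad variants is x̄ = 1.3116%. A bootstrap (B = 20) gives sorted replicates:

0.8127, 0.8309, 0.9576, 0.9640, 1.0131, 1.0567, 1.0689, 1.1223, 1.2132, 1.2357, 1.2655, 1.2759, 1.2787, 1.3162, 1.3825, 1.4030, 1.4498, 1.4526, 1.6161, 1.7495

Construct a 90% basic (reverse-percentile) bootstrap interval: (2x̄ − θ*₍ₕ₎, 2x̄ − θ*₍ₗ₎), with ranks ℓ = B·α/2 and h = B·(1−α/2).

Percentile endpoints at ranks 1 and 19: θ*₍1₎ = 0.8127, θ*₍19₎ = 1.6161.
Basic interval reflects these around x̄:
  lower = 2 × 1.3116 − 1.6161 = 1.0071
  upper = 2 × 1.3116 − 0.8127 = 1.8105

(1.0071, 1.8105)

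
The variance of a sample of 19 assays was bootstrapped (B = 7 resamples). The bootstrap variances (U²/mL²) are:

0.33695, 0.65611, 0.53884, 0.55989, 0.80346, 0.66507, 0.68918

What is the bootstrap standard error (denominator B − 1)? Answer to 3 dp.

SE* = 0.148

Bootstrap SE is the standard deviation of the 7 replicate variances.
Mean of replicates: (0.33695 + 0.65611 + 0.53884 + 0.55989 + 0.80346 + 0.66507 + 0.68918) / 7 = 4.249500 / 7 = 0.607071
Sum of squared deviations: (−0.270121)² + (+0.049039)² + (−0.068231)² + (−0.047181)² + (+0.196389)² + (+0.057999)² + (+0.082109)² = 0.130926
Variance = 0.130926 / 6 = 0.021821
SE* = √0.021821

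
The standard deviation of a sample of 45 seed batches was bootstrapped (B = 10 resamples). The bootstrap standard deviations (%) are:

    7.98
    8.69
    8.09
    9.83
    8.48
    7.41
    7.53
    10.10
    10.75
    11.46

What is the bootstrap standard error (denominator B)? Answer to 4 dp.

SE* = 1.3389

Bootstrap SE is the standard deviation of the 10 replicate standard deviations.
Mean of replicates: (7.98 + 8.69 + 8.09 + 9.83 + 8.48 + 7.41 + 7.53 + 10.10 + 10.75 + 11.46) / 10 = 90.32000 / 10 = 9.03200
Sum of squared deviations: (−1.05200)² + (−0.34200)² + (−0.94200)² + (+0.79800)² + (−0.55200)² + (−1.62200)² + (−1.50200)² + (+1.06800)² + (+1.71800)² + (+2.42800)² = 17.92676
Variance = 17.92676 / 10 = 1.79268
SE* = √1.79268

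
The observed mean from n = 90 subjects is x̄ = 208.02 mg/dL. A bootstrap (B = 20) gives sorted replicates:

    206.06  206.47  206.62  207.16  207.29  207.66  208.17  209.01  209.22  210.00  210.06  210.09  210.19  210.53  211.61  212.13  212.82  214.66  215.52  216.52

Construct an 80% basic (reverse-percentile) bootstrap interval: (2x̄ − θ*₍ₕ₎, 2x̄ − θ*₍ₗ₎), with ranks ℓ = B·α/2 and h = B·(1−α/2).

Percentile endpoints at ranks 2 and 18: θ*₍2₎ = 206.47, θ*₍18₎ = 214.66.
Basic interval reflects these around x̄:
  lower = 2 × 208.02 − 214.66 = 201.38
  upper = 2 × 208.02 − 206.47 = 209.57

(201.38, 209.57)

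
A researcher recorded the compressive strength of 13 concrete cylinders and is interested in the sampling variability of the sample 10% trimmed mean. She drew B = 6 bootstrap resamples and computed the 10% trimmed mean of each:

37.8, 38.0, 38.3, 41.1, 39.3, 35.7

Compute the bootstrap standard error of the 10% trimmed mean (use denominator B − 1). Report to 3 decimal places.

SE* = 1.784

Bootstrap SE is the standard deviation of the 6 replicate 10% trimmed means.
Mean of replicates: (37.8 + 38.0 + 38.3 + 41.1 + 39.3 + 35.7) / 6 = 230.2000 / 6 = 38.3667
Sum of squared deviations: (−0.5667)² + (−0.3667)² + (−0.0667)² + (+2.7333)² + (+0.9333)² + (−2.6667)² = 15.9133
Variance = 15.9133 / 5 = 3.1827
SE* = √3.1827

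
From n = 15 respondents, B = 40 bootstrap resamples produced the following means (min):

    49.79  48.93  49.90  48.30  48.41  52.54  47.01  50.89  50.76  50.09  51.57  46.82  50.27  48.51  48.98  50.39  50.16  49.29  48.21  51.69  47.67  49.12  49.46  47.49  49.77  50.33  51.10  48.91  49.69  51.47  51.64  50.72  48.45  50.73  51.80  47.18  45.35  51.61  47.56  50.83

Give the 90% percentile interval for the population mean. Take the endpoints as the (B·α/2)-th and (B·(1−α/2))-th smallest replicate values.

(46.82, 51.69)

Sorted replicates: 45.35, 46.82, 47.01, 47.18, 47.49, 47.56, 47.67, 48.21, 48.30, 48.41, 48.45, 48.51, 48.91, 48.93, 48.98, 49.12, 49.29, 49.46, 49.69, 49.77, 49.79, 49.90, 50.09, 50.16, 50.27, 50.33, 50.39, 50.72, 50.73, 50.76, 50.83, 50.89, 51.10, 51.47, 51.57, 51.61, 51.64, 51.69, 51.80, 52.54
α = 0.10; lower rank = 40 × 0.050 = 2; upper rank = 40 × 0.950 = 38.
The 2nd smallest replicate is 46.82; the 38th is 51.69.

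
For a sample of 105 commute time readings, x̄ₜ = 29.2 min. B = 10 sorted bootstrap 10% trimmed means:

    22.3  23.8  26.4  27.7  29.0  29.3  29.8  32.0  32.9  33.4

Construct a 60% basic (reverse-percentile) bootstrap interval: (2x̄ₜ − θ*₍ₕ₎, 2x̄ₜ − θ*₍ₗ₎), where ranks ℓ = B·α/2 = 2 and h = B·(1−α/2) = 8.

Percentile endpoints at ranks 2 and 8: θ*₍2₎ = 23.8, θ*₍8₎ = 32.0.
Basic interval reflects these around x̄ₜ:
  lower = 2 × 29.2 − 32.0 = 26.4
  upper = 2 × 29.2 − 23.8 = 34.6

(26.4, 34.6)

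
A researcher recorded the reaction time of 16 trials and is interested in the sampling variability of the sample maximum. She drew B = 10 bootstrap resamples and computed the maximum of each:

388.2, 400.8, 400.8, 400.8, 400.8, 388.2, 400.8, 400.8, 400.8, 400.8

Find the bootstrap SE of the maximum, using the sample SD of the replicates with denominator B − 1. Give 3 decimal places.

Bootstrap SE is the standard deviation of the 10 replicate maximums.
Mean of replicates: (388.2 + 400.8 + 400.8 + 400.8 + 400.8 + 388.2 + 400.8 + 400.8 + 400.8 + 400.8) / 10 = 3982.8000 / 10 = 398.2800
Sum of squared deviations: (−10.0800)² + (+2.5200)² + (+2.5200)² + (+2.5200)² + (+2.5200)² + (−10.0800)² + (+2.5200)² + (+2.5200)² + (+2.5200)² + (+2.5200)² = 254.0160
Variance = 254.0160 / 9 = 28.2240
SE* = √28.2240

SE* = 5.313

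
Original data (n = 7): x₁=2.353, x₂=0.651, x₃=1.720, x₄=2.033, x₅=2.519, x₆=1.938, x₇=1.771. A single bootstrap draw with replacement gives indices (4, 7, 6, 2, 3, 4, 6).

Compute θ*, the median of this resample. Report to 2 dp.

θ* = 1.94

Resample values: 2.033, 1.771, 1.938, 0.651, 1.720, 2.033, 1.938.
Sorted: 0.651, 1.720, 1.771, 1.938, 1.938, 2.033, 2.033
Median = middle value = 1.94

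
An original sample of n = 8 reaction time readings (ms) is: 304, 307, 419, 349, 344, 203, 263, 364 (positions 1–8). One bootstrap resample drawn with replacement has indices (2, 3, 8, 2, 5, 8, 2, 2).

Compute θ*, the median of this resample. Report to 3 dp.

θ* = 325.500

Resample values: 307, 419, 364, 307, 344, 364, 307, 307.
Sorted: 307, 307, 307, 307, 344, 364, 364, 419
Median = average of the two middle values = 325.500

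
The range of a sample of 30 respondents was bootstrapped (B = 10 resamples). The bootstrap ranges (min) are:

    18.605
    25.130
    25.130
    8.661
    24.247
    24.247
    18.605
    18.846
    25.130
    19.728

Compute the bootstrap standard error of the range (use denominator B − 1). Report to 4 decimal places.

SE* = 5.1850

Bootstrap SE is the standard deviation of the 10 replicate ranges.
Mean of replicates: (18.605 + 25.130 + 25.130 + 8.661 + 24.247 + 24.247 + 18.605 + 18.846 + 25.130 + 19.728) / 10 = 208.32900 / 10 = 20.83290
Sum of squared deviations: (−2.22790)² + (+4.29710)² + (+4.29710)² + (−12.17190)² + (+3.41410)² + (+3.41410)² + (−2.22790)² + (−1.98690)² + (+4.29710)² + (−1.10490)² = 241.95816
Variance = 241.95816 / 9 = 26.88424
SE* = √26.88424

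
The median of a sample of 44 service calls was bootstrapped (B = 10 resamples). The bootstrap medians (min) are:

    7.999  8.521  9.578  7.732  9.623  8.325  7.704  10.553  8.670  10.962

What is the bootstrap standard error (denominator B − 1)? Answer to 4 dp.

Bootstrap SE is the standard deviation of the 10 replicate medians.
Mean of replicates: (7.999 + 8.521 + 9.578 + 7.732 + 9.623 + 8.325 + 7.704 + 10.553 + 8.670 + 10.962) / 10 = 89.66700 / 10 = 8.96670
Sum of squared deviations: (−0.96770)² + (−0.44570)² + (+0.61130)² + (−1.23470)² + (+0.65630)² + (−0.64170)² + (−1.26270)² + (+1.58630)² + (−0.29670)² + (+1.99530)² = 12.05578
Variance = 12.05578 / 9 = 1.33953
SE* = √1.33953

SE* = 1.1574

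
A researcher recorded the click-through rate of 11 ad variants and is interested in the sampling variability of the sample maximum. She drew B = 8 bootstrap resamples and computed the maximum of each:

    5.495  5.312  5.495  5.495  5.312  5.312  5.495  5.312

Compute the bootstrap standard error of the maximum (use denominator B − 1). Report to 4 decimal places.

Bootstrap SE is the standard deviation of the 8 replicate maximums.
Mean of replicates: (5.495 + 5.312 + 5.495 + 5.495 + 5.312 + 5.312 + 5.495 + 5.312) / 8 = 43.22800 / 8 = 5.40350
Sum of squared deviations: (+0.09150)² + (−0.09150)² + (+0.09150)² + (+0.09150)² + (−0.09150)² + (−0.09150)² + (+0.09150)² + (−0.09150)² = 0.06698
Variance = 0.06698 / 7 = 0.00957
SE* = √0.00957

SE* = 0.0978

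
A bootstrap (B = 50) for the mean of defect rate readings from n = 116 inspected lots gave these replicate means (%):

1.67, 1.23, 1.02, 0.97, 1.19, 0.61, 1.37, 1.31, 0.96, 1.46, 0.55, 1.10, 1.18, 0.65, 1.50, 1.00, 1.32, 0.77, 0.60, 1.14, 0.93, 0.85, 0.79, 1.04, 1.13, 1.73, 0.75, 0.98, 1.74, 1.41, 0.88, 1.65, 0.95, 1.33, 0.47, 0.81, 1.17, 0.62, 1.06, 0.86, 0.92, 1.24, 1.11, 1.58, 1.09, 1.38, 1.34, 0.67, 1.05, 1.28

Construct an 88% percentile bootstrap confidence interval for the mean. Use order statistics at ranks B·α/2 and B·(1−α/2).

(0.60, 1.65)

Sorted replicates: 0.47, 0.55, 0.60, 0.61, 0.62, 0.65, 0.67, 0.75, 0.77, 0.79, 0.81, 0.85, 0.86, 0.88, 0.92, 0.93, 0.95, 0.96, 0.97, 0.98, 1.00, 1.02, 1.04, 1.05, 1.06, 1.09, 1.10, 1.11, 1.13, 1.14, 1.17, 1.18, 1.19, 1.23, 1.24, 1.28, 1.31, 1.32, 1.33, 1.34, 1.37, 1.38, 1.41, 1.46, 1.50, 1.58, 1.65, 1.67, 1.73, 1.74
α = 0.12; lower rank = 50 × 0.060 = 3; upper rank = 50 × 0.940 = 47.
The 3rd smallest replicate is 0.60; the 47th is 1.65.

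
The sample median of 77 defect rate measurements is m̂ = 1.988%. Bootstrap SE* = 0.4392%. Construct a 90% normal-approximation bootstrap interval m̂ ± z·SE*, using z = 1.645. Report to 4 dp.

Margin = 1.645 × 0.4392 = 0.72248
Interval: 1.988 ± 0.72248

(1.2655, 2.7105)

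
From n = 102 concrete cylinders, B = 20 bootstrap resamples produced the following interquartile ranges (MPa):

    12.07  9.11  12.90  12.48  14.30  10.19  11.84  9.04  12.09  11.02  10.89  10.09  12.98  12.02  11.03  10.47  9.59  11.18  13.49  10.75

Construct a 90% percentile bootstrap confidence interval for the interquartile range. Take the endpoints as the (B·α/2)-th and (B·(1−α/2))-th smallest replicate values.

(9.04, 13.49)

Sorted replicates: 9.04, 9.11, 9.59, 10.09, 10.19, 10.47, 10.75, 10.89, 11.02, 11.03, 11.18, 11.84, 12.02, 12.07, 12.09, 12.48, 12.90, 12.98, 13.49, 14.30
α = 0.10; lower rank = 20 × 0.050 = 1; upper rank = 20 × 0.950 = 19.
The 1st smallest replicate is 9.04; the 19th is 13.49.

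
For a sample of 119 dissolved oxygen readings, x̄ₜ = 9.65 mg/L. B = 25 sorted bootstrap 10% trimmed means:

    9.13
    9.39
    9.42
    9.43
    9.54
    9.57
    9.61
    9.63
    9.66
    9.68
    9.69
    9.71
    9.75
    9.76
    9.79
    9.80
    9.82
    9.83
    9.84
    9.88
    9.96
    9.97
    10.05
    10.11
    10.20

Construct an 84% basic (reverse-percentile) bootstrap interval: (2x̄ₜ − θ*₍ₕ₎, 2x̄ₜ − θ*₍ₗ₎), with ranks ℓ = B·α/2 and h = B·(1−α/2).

Percentile endpoints at ranks 2 and 23: θ*₍2₎ = 9.39, θ*₍23₎ = 10.05.
Basic interval reflects these around x̄ₜ:
  lower = 2 × 9.65 − 10.05 = 9.25
  upper = 2 × 9.65 − 9.39 = 9.91

(9.25, 9.91)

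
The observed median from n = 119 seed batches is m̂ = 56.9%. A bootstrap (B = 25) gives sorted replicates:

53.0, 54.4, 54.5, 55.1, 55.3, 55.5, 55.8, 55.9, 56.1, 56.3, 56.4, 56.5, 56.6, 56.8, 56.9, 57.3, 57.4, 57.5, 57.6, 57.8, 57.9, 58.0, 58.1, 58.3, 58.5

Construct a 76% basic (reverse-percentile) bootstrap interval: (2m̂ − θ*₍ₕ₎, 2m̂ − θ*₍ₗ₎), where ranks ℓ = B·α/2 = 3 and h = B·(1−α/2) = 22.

(55.8, 59.3)

Percentile endpoints at ranks 3 and 22: θ*₍3₎ = 54.5, θ*₍22₎ = 58.0.
Basic interval reflects these around m̂:
  lower = 2 × 56.9 − 58.0 = 55.8
  upper = 2 × 56.9 − 54.5 = 59.3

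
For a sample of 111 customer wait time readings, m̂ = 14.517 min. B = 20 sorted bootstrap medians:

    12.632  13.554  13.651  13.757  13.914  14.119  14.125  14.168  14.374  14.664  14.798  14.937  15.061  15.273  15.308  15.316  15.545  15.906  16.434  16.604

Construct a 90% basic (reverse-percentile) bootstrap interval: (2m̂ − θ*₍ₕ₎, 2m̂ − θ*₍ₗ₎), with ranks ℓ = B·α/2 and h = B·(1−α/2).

Percentile endpoints at ranks 1 and 19: θ*₍1₎ = 12.632, θ*₍19₎ = 16.434.
Basic interval reflects these around m̂:
  lower = 2 × 14.517 − 16.434 = 12.600
  upper = 2 × 14.517 − 12.632 = 16.402

(12.600, 16.402)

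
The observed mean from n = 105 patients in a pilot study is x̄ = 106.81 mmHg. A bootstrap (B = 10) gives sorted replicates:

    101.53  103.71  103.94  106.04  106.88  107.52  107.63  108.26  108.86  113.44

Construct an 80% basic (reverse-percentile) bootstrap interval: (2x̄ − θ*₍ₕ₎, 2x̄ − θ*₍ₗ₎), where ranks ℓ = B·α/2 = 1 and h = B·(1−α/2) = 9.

(104.76, 112.09)

Percentile endpoints at ranks 1 and 9: θ*₍1₎ = 101.53, θ*₍9₎ = 108.86.
Basic interval reflects these around x̄:
  lower = 2 × 106.81 − 108.86 = 104.76
  upper = 2 × 106.81 − 101.53 = 112.09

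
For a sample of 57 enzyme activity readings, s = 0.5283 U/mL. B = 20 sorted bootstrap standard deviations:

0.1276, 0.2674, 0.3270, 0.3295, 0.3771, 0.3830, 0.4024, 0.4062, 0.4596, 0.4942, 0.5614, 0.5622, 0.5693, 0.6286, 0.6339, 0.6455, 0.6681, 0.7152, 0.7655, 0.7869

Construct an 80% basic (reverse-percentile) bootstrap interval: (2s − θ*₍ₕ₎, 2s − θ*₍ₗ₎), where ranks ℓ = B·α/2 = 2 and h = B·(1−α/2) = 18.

(0.3414, 0.7892)

Percentile endpoints at ranks 2 and 18: θ*₍2₎ = 0.2674, θ*₍18₎ = 0.7152.
Basic interval reflects these around s:
  lower = 2 × 0.5283 − 0.7152 = 0.3414
  upper = 2 × 0.5283 − 0.2674 = 0.7892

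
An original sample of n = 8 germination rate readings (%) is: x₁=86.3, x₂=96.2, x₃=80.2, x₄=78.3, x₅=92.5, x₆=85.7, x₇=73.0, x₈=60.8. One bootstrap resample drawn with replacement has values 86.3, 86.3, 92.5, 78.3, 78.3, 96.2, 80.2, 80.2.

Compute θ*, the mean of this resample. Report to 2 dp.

θ* = 84.79

Mean = (86.3 + 86.3 + 92.5 + 78.3 + 78.3 + 96.2 + 80.2 + 80.2) / 8 = 678.30 / 8 = 84.79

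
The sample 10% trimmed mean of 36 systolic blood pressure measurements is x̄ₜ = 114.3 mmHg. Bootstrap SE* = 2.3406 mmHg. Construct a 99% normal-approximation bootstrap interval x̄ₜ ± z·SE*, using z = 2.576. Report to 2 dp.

(108.27, 120.33)

Margin = 2.576 × 2.3406 = 6.029
Interval: 114.3 ± 6.029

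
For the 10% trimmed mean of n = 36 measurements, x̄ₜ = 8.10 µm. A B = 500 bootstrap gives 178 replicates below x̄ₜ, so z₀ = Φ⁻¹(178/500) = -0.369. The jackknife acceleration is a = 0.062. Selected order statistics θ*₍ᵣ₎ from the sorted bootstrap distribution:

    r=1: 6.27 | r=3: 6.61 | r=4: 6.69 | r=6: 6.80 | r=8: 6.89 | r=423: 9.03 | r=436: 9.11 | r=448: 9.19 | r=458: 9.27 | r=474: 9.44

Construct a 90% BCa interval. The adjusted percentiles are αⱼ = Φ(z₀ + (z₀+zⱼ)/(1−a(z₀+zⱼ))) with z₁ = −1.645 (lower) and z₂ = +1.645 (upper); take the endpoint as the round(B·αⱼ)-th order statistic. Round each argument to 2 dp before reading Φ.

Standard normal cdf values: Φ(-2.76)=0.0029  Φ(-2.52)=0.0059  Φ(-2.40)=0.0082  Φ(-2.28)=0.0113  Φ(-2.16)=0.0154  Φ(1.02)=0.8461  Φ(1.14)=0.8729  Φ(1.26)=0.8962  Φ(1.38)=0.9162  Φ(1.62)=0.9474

Lower: z₀ + z₁ = -0.369 + (-1.645) = -2.014; 1 − a(z₀+z₁) = 1 − (0.062)(-2.014) = 1.1249; argument = -0.369 + (-2.014)/1.1249 = -2.1594 → -2.16.
α₁ = Φ(-2.16) = 0.0154; rank = round(500 × 0.0154) = 8; θ*₍8₎ = 6.89.
Upper: z₀ + z₂ = 1.276; 1 − a(z₀+z₂) = 0.9209; argument = 1.0166 → 1.02; α₂ = 0.8461; rank = 423; θ*₍423₎ = 9.03.

(6.89, 9.03)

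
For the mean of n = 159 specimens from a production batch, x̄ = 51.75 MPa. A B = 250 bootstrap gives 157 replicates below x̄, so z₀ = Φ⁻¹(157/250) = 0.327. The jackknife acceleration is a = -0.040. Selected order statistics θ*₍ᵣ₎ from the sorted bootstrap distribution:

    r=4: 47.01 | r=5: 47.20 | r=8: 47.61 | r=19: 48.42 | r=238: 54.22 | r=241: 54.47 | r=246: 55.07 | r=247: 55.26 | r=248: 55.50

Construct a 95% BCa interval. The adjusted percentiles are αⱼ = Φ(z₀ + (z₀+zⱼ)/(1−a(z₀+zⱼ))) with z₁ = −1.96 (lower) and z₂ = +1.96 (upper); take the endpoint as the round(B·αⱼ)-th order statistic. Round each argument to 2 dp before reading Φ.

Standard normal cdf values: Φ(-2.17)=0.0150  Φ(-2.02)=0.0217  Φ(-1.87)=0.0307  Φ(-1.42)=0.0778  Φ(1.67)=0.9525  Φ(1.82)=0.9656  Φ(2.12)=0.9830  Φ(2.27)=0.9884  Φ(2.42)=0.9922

(48.42, 55.50)

Lower: z₀ + z₁ = 0.327 + (-1.960) = -1.633; 1 − a(z₀+z₁) = 1 − (-0.040)(-1.633) = 0.9347; argument = 0.327 + (-1.633)/0.9347 = -1.4201 → -1.42.
α₁ = Φ(-1.42) = 0.0778; rank = round(250 × 0.0778) = 19; θ*₍19₎ = 48.42.
Upper: z₀ + z₂ = 2.287; 1 − a(z₀+z₂) = 1.0915; argument = 2.4223 → 2.42; α₂ = 0.9922; rank = 248; θ*₍248₎ = 55.50.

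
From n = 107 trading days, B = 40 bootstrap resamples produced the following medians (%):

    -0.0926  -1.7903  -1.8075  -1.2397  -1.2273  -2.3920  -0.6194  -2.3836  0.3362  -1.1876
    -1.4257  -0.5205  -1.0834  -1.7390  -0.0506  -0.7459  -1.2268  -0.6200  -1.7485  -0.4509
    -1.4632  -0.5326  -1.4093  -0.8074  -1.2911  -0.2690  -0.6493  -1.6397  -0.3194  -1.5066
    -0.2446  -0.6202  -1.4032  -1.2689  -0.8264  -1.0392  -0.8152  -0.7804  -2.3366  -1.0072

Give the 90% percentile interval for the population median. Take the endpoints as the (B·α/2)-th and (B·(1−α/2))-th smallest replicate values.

Sorted replicates: -2.3920, -2.3836, -2.3366, -1.8075, -1.7903, -1.7485, -1.7390, -1.6397, -1.5066, -1.4632, -1.4257, -1.4093, -1.4032, -1.2911, -1.2689, -1.2397, -1.2273, -1.2268, -1.1876, -1.0834, -1.0392, -1.0072, -0.8264, -0.8152, -0.8074, -0.7804, -0.7459, -0.6493, -0.6202, -0.6200, -0.6194, -0.5326, -0.5205, -0.4509, -0.3194, -0.2690, -0.2446, -0.0926, -0.0506, 0.3362
α = 0.10; lower rank = 40 × 0.050 = 2; upper rank = 40 × 0.950 = 38.
The 2nd smallest replicate is -2.3836; the 38th is -0.0926.

(-2.3836, -0.0926)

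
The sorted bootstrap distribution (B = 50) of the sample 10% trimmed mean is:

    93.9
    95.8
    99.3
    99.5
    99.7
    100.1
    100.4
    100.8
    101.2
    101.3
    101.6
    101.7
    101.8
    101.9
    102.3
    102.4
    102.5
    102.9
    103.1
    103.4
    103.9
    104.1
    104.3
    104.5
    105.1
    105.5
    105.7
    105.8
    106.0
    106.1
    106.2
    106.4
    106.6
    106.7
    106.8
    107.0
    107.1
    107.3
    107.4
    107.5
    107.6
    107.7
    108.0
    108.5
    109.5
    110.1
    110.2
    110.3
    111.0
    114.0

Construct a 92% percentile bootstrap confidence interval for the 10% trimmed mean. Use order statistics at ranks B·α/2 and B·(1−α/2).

(95.8, 110.3)

α = 0.08; lower rank = 50 × 0.040 = 2; upper rank = 50 × 0.960 = 48.
The 2nd smallest replicate is 95.8; the 48th is 110.3.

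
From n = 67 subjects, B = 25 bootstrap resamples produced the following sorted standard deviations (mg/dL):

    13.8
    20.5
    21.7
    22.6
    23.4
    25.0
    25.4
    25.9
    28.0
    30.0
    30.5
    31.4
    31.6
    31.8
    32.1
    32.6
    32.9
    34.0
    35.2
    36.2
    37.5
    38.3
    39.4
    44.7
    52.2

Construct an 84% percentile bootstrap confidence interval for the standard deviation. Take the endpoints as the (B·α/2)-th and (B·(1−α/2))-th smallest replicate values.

α = 0.16; lower rank = 25 × 0.080 = 2; upper rank = 25 × 0.920 = 23.
The 2nd smallest replicate is 20.5; the 23rd is 39.4.

(20.5, 39.4)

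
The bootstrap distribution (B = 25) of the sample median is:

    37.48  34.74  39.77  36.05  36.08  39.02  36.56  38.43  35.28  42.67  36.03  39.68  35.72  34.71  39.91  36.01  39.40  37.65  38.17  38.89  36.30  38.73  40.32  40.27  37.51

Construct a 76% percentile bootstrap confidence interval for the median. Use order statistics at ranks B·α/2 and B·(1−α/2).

(35.28, 39.91)

Sorted replicates: 34.71, 34.74, 35.28, 35.72, 36.01, 36.03, 36.05, 36.08, 36.30, 36.56, 37.48, 37.51, 37.65, 38.17, 38.43, 38.73, 38.89, 39.02, 39.40, 39.68, 39.77, 39.91, 40.27, 40.32, 42.67
α = 0.24; lower rank = 25 × 0.120 = 3; upper rank = 25 × 0.880 = 22.
The 3rd smallest replicate is 35.28; the 22nd is 39.91.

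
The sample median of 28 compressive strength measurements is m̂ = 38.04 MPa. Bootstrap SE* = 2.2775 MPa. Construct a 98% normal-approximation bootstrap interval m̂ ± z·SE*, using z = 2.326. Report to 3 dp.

Margin = 2.326 × 2.2775 = 5.2975
Interval: 38.04 ± 5.2975

(32.743, 43.337)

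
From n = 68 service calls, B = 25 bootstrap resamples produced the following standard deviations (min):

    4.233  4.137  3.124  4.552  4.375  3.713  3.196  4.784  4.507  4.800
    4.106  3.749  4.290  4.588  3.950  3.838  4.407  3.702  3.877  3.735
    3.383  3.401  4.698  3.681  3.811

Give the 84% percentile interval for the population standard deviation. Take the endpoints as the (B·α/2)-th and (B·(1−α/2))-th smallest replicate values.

Sorted replicates: 3.124, 3.196, 3.383, 3.401, 3.681, 3.702, 3.713, 3.735, 3.749, 3.811, 3.838, 3.877, 3.950, 4.106, 4.137, 4.233, 4.290, 4.375, 4.407, 4.507, 4.552, 4.588, 4.698, 4.784, 4.800
α = 0.16; lower rank = 25 × 0.080 = 2; upper rank = 25 × 0.920 = 23.
The 2nd smallest replicate is 3.196; the 23rd is 4.698.

(3.196, 4.698)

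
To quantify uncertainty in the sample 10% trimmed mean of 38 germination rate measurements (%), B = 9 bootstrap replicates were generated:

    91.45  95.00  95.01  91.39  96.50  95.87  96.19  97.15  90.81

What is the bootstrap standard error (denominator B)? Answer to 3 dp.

SE* = 2.327

Bootstrap SE is the standard deviation of the 9 replicate 10% trimmed means.
Mean of replicates: (91.45 + 95.00 + 95.01 + 91.39 + 96.50 + 95.87 + 96.19 + 97.15 + 90.81) / 9 = 849.3700 / 9 = 94.3744
Sum of squared deviations: (−2.9244)² + (+0.6256)² + (+0.6356)² + (−2.9844)² + (+2.1256)² + (+1.4956)² + (+1.8156)² + (+2.7756)² + (−3.5644)² = 48.7144
Variance = 48.7144 / 9 = 5.4127
SE* = √5.4127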